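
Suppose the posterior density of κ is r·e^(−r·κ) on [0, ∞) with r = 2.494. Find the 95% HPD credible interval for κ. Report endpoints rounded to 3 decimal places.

The exponential density is strictly decreasing on [0, ∞), so the HPD interval is anchored at 0: [0, q] with P(κ ≤ q) = 0.95.
q = −ln(1 − 0.95) / 2.494 = 2.9957 / 2.494 = 1.201.

[0.000, 1.201]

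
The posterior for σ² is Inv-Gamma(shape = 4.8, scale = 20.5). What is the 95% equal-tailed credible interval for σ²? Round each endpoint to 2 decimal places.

[2.06, 13.55]

Inverse-Gamma(4.8, 20.5) quantiles: F⁻¹(0.025) and F⁻¹(0.975).
Equivalently, 1/σ² ~ Gamma(4.8, rate = 20.5); invert its 0.975 and 0.025 quantiles.
Posterior mean ≈ 5.39, SD ≈ 3.22; a Normal approximation gives roughly [-0.92, 11.71].
Exact: lower = 2.06; upper = 13.55.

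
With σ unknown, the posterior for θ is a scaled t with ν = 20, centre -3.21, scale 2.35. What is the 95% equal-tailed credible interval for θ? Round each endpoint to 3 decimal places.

[-8.112, 1.692]

The t_20 distribution is symmetric; the 95% interval is -3.21 ± t·2.35 with t_{0.975,20} = 2.086.
Half-width: 2.086 × 2.35 = 4.902.
-3.21 − 4.902 = -8.112; -3.21 + 4.902 = 1.692.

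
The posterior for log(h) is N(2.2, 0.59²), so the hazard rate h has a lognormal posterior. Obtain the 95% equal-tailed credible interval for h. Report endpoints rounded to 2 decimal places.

On the log scale the 95% interval is 2.2 ± 1.960 × 0.59 = [1.0436, 3.3564].
Exponentiate: [e^1.0436, e^3.3564] = [2.84, 28.69].

[2.84, 28.69]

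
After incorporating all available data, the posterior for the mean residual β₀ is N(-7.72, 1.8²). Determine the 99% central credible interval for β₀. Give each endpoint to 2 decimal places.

The posterior is symmetric, so the 99% equal-tailed interval is β₀ = -7.72 ± z·1.8 with z = 2.576.
Half-width: 2.576 × 1.8 = 4.64.
-7.72 − 4.64 = -12.36; -7.72 + 4.64 = -3.08.

[-12.36, -3.08]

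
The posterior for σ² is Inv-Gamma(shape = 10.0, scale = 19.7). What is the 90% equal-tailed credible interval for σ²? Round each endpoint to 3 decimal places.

Inverse-Gamma(10.0, 19.7) quantiles: F⁻¹(0.05) and F⁻¹(0.95).
Equivalently, 1/σ² ~ Gamma(10.0, rate = 19.7); invert its 0.95 and 0.05 quantiles.
Posterior mean ≈ 2.189, SD ≈ 0.774; a Normal approximation gives roughly [0.916, 3.462].
Exact: lower = 1.254; upper = 3.631.

[1.254, 3.631]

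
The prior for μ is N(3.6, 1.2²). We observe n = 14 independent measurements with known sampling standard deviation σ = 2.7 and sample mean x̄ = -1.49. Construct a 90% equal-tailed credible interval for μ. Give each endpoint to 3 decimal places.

Posterior precision = 1/1.2² + 14/2.7² = 0.6944 + 1.9204 = 2.6149, so posterior SD = 0.6184.
Posterior mean = (3.6/1.2² + 14·-1.49/2.7²) / 2.6149 = -0.1382.
Interval: -0.1382 ± 1.645 × 0.6184 → [-1.155, 0.879].

[-1.155, 0.879]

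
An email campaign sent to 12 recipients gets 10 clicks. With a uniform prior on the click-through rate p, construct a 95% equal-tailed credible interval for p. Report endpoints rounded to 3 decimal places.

Posterior: Beta(1+10, 1+2) = Beta(11, 3).
Equal-tailed 95% interval: the 0.025 and 0.975 quantiles of Beta(11, 3).
Posterior mean ≈ 0.786, SD ≈ 0.106; a Normal approximation gives roughly [0.578, 0.993].
Exact: F⁻¹(0.025) = 0.546; F⁻¹(0.975) = 0.950.

[0.546, 0.950]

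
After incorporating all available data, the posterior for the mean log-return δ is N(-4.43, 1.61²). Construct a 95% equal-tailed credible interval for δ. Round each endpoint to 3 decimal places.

The posterior is symmetric, so the 95% equal-tailed interval is δ = -4.43 ± z·1.61 with z = 1.960.
Half-width: 1.960 × 1.61 = 3.156.
-4.43 − 3.156 = -7.586; -4.43 + 3.156 = -1.274.

[-7.586, -1.274]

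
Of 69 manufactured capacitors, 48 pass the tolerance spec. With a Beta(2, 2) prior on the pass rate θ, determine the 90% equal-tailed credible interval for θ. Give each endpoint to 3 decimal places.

Posterior: Beta(2+48, 2+21) = Beta(50, 23).
Equal-tailed 90% interval: the 0.05 and 0.95 quantiles of Beta(50, 23).
Posterior mean ≈ 0.685, SD ≈ 0.054; a Normal approximation gives roughly [0.596, 0.774].
Exact: F⁻¹(0.05) = 0.593; F⁻¹(0.95) = 0.771.

[0.593, 0.771]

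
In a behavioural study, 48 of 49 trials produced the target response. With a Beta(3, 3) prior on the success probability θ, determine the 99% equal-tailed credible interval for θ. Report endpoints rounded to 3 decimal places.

Posterior: Beta(3+48, 3+1) = Beta(51, 4).
Equal-tailed 99% interval: the 0.005 and 0.995 quantiles of Beta(51, 4).
Posterior mean ≈ 0.927, SD ≈ 0.035; a Normal approximation gives roughly [0.838, 1.017].
Exact: F⁻¹(0.005) = 0.811; F⁻¹(0.995) = 0.987.

[0.811, 0.987]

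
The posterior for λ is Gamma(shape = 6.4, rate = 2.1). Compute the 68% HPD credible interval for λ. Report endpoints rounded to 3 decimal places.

The posterior is unimodal and skewed, so the HPD interval has equal density at both endpoints and is the shortest 68% interval.
Solving f(1.610) = f(3.856) with F(3.856) − F(1.610) = 0.68 gives [1.610, 3.856].
For comparison, the equal-tailed interval is [1.880, 4.213]; the HPD is narrower and shifted toward the mode.

[1.610, 3.856]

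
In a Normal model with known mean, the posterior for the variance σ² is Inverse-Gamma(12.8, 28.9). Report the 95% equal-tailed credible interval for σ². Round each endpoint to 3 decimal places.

Inverse-Gamma(12.8, 28.9) quantiles: F⁻¹(0.025) and F⁻¹(0.975).
Equivalently, 1/σ² ~ Gamma(12.8, rate = 28.9); invert its 0.975 and 0.025 quantiles.
Posterior mean ≈ 2.449, SD ≈ 0.745; a Normal approximation gives roughly [0.988, 3.910].
Exact: lower = 1.396; upper = 4.265.

[1.396, 4.265]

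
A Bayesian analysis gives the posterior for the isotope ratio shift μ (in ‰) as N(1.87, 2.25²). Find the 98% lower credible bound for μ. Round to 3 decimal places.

Need L with P(μ ≥ L) = 0.98: L = 1.87 − z_{0.02}·2.25.
z = 2.054; L = 1.87 − 2.054 × 2.25 = -2.751.

-2.751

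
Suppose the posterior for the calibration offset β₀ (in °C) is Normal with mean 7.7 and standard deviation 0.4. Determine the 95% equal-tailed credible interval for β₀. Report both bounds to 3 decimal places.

[6.916, 8.484]

The posterior is symmetric, so the 95% equal-tailed interval is β₀ = 7.7 ± z·0.4 with z = 1.960.
Half-width: 1.960 × 0.4 = 0.784.
7.7 − 0.784 = 6.916; 7.7 + 0.784 = 8.484.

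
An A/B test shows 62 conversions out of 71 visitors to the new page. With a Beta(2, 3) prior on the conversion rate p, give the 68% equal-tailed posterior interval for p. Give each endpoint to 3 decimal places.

Posterior: Beta(2+62, 3+9) = Beta(64, 12).
Equal-tailed 68% interval: the 0.16 and 0.84 quantiles of Beta(64, 12).
Posterior mean ≈ 0.842, SD ≈ 0.042; a Normal approximation gives roughly [0.801, 0.883].
Exact: F⁻¹(0.16) = 0.801; F⁻¹(0.84) = 0.883.

[0.801, 0.883]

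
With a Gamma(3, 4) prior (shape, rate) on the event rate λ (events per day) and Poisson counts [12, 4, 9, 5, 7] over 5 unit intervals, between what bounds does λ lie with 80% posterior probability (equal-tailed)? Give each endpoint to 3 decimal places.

[3.571, 5.365]

Posterior: Gamma(3+37, 4+5) = Gamma(40, 9) (shape, rate).
Equal-tailed 80% interval: Gamma(40, 9) quantiles at 0.1 and 0.9.
Posterior mean ≈ 4.444, SD ≈ 0.703; a Normal approximation gives roughly [3.544, 5.345].
Exact: lower = 3.571; upper = 5.365.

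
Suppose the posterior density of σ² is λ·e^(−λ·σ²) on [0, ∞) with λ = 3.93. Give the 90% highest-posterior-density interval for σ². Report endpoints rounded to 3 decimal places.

The exponential density is strictly decreasing on [0, ∞), so the HPD interval is anchored at 0: [0, q] with P(σ² ≤ q) = 0.90.
q = −ln(1 − 0.90) / 3.93 = 2.3026 / 3.93 = 0.586.

[0.000, 0.586]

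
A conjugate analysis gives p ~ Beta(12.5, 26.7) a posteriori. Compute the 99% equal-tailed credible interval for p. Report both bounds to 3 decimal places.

[0.151, 0.521]

Posterior: Beta(12.5, 26.7).
Equal-tailed 99% interval: the 0.005 and 0.995 quantiles of Beta(12.5, 26.7).
Posterior mean ≈ 0.319, SD ≈ 0.074; a Normal approximation gives roughly [0.130, 0.508].
Exact: F⁻¹(0.005) = 0.151; F⁻¹(0.995) = 0.521.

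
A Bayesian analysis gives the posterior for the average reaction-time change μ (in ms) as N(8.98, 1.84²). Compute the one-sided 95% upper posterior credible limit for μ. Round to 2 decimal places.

Need U with P(μ ≤ U) = 0.95: U = 8.98 + z_{0.05}·1.84.
z = 1.645; U = 8.98 + 1.645 × 1.84 = 12.01.

12.01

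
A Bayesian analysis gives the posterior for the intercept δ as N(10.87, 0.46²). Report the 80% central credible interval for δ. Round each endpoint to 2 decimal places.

[10.28, 11.46]

The posterior is symmetric, so the 80% equal-tailed interval is δ = 10.87 ± z·0.46 with z = 1.282.
Half-width: 1.282 × 0.46 = 0.59.
10.87 − 0.59 = 10.28; 10.87 + 0.59 = 11.46.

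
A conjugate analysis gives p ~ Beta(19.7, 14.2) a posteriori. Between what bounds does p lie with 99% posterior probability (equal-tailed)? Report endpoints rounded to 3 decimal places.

[0.363, 0.782]

Posterior: Beta(19.7, 14.2).
Equal-tailed 99% interval: the 0.005 and 0.995 quantiles of Beta(19.7, 14.2).
Posterior mean ≈ 0.581, SD ≈ 0.084; a Normal approximation gives roughly [0.366, 0.796].
Exact: F⁻¹(0.005) = 0.363; F⁻¹(0.995) = 0.782.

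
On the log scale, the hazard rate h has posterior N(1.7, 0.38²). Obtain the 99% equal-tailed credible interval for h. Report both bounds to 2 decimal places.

On the log scale the 99% interval is 1.7 ± 2.576 × 0.38 = [0.7212, 2.6788].
Exponentiate: [e^0.7212, e^2.6788] = [2.06, 14.57].

[2.06, 14.57]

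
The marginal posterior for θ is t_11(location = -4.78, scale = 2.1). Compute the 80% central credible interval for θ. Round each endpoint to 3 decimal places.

The t_11 distribution is symmetric; the 80% interval is -4.78 ± t·2.1 with t_{0.9,11} = 1.363.
Half-width: 1.363 × 2.1 = 2.863.
-4.78 − 2.863 = -7.643; -4.78 + 2.863 = -1.917.

[-7.643, -1.917]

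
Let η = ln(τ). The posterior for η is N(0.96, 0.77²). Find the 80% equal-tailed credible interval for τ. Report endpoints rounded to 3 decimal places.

[0.974, 7.006]

On the log scale the 80% interval is 0.96 ± 1.282 × 0.77 = [-0.0268, 1.9468].
Exponentiate: [e^-0.0268, e^1.9468] = [0.974, 7.006].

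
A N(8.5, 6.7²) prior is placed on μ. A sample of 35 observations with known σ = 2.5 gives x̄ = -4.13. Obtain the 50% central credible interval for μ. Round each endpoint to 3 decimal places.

Posterior precision = 1/6.7² + 35/2.5² = 0.0223 + 5.6000 = 5.6223, so posterior SD = 0.4217.
Posterior mean = (8.5/6.7² + 35·-4.13/2.5²) / 5.6223 = -4.0800.
Interval: -4.0800 ± 0.674 × 0.4217 → [-4.364, -3.795].

[-4.364, -3.795]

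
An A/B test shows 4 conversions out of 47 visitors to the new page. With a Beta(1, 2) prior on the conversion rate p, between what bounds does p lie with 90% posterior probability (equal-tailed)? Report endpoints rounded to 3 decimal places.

Posterior: Beta(1+4, 2+43) = Beta(5, 45).
Equal-tailed 90% interval: the 0.05 and 0.95 quantiles of Beta(5, 45).
Posterior mean ≈ 0.100, SD ≈ 0.042; a Normal approximation gives roughly [0.031, 0.169].
Exact: F⁻¹(0.05) = 0.041; F⁻¹(0.95) = 0.177.

[0.041, 0.177]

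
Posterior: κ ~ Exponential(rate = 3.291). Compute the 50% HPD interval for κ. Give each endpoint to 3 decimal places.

[0.000, 0.211]

The exponential density is strictly decreasing on [0, ∞), so the HPD interval is anchored at 0: [0, q] with P(κ ≤ q) = 0.50.
q = −ln(1 − 0.50) / 3.291 = 0.6931 / 3.291 = 0.211.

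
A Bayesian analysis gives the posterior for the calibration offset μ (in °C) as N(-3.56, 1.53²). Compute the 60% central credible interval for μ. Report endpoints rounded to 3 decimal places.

The posterior is symmetric, so the 60% equal-tailed interval is μ = -3.56 ± z·1.53 with z = 0.842.
Half-width: 0.842 × 1.53 = 1.288.
-3.56 − 1.288 = -4.848; -3.56 + 1.288 = -2.272.

[-4.848, -2.272]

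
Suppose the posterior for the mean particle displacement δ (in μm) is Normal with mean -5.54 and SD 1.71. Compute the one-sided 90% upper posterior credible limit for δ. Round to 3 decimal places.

-3.349

Need U with P(δ ≤ U) = 0.90: U = -5.54 + z_{0.1}·1.71.
z = 1.282; U = -5.54 + 1.282 × 1.71 = -3.349.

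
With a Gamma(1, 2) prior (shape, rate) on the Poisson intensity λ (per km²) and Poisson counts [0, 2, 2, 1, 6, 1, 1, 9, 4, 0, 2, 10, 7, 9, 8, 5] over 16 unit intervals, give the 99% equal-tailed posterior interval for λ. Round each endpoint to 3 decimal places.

[2.702, 5.062]

Posterior: Gamma(1+67, 2+16) = Gamma(68, 18) (shape, rate).
Equal-tailed 99% interval: Gamma(68, 18) quantiles at 0.005 and 0.995.
Posterior mean ≈ 3.778, SD ≈ 0.458; a Normal approximation gives roughly [2.598, 4.958].
Exact: lower = 2.702; upper = 5.062.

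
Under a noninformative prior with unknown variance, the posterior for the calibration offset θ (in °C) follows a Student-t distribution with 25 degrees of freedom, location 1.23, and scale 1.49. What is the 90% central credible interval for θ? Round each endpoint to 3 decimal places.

[-1.315, 3.775]

The t_25 distribution is symmetric; the 90% interval is 1.23 ± t·1.49 with t_{0.95,25} = 1.708.
Half-width: 1.708 × 1.49 = 2.545.
1.23 − 2.545 = -1.315; 1.23 + 2.545 = 3.775.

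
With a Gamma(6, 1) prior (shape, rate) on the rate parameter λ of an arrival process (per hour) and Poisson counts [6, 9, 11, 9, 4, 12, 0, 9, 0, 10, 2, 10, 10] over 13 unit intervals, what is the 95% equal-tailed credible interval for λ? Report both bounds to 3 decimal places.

[5.683, 8.452]

Posterior: Gamma(6+92, 1+13) = Gamma(98, 14) (shape, rate).
Equal-tailed 95% interval: Gamma(98, 14) quantiles at 0.025 and 0.975.
Posterior mean ≈ 7.000, SD ≈ 0.707; a Normal approximation gives roughly [5.614, 8.386].
Exact: lower = 5.683; upper = 8.452.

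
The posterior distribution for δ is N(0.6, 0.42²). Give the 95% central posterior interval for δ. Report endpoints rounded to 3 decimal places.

The posterior is symmetric, so the 95% equal-tailed interval is δ = 0.6 ± z·0.42 with z = 1.960.
Half-width: 1.960 × 0.42 = 0.823.
0.6 − 0.823 = -0.223; 0.6 + 0.823 = 1.423.

[-0.223, 1.423]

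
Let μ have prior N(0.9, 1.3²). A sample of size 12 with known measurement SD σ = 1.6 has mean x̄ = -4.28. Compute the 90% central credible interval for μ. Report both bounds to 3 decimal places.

Posterior precision = 1/1.3² + 12/1.6² = 0.5917 + 4.6875 = 5.2792, so posterior SD = 0.4352.
Posterior mean = (0.9/1.3² + 12·-4.28/1.6²) / 5.2792 = -3.6994.
Interval: -3.6994 ± 1.645 × 0.4352 → [-4.415, -2.984].

[-4.415, -2.984]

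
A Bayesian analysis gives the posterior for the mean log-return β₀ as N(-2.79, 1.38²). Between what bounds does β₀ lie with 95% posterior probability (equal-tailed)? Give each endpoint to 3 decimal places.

[-5.495, -0.085]

The posterior is symmetric, so the 95% equal-tailed interval is β₀ = -2.79 ± z·1.38 with z = 1.960.
Half-width: 1.960 × 1.38 = 2.705.
-2.79 − 2.705 = -5.495; -2.79 + 2.705 = -0.085.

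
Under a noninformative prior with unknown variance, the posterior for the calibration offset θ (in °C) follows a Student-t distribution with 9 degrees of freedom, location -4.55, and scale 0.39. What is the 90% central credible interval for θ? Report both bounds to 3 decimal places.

[-5.265, -3.835]

The t_9 distribution is symmetric; the 90% interval is -4.55 ± t·0.39 with t_{0.95,9} = 1.833.
Half-width: 1.833 × 0.39 = 0.715.
-4.55 − 0.715 = -5.265; -4.55 + 0.715 = -3.835.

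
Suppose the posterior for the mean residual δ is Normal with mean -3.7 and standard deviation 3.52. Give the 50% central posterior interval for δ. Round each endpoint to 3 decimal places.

[-6.074, -1.326]

The posterior is symmetric, so the 50% equal-tailed interval is δ = -3.7 ± z·3.52 with z = 0.674.
Half-width: 0.674 × 3.52 = 2.374.
-3.7 − 2.374 = -6.074; -3.7 + 2.374 = -1.326.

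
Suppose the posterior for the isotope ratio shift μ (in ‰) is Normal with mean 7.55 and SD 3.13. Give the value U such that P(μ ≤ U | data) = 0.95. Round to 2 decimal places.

12.70

Need U with P(μ ≤ U) = 0.95: U = 7.55 + z_{0.05}·3.13.
z = 1.645; U = 7.55 + 1.645 × 3.13 = 12.70.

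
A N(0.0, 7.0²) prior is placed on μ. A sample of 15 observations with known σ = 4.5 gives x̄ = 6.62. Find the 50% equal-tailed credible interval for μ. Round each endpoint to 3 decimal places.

[5.669, 7.216]

Posterior precision = 1/7.0² + 15/4.5² = 0.0204 + 0.7407 = 0.7611, so posterior SD = 1.1462.
Posterior mean = (0.0/7.0² + 15·6.62/4.5²) / 0.7611 = 6.4425.
Interval: 6.4425 ± 0.674 × 1.1462 → [5.669, 7.216].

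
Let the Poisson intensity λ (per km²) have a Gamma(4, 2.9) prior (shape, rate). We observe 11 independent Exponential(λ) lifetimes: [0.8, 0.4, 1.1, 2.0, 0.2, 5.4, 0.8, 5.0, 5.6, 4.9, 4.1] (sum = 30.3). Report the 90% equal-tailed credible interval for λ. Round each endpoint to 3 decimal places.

[0.279, 0.659]

Posterior: Gamma(4+11, 2.9+30.3) = Gamma(15, 33.2) (shape, rate).
Equal-tailed 90% interval: Gamma(15, 33.2) quantiles at 0.05 and 0.95.
Posterior mean ≈ 0.452, SD ≈ 0.117; a Normal approximation gives roughly [0.260, 0.644].
Exact: lower = 0.279; upper = 0.659.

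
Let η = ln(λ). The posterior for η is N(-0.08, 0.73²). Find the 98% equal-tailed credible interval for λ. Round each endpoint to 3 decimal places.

On the log scale the 98% interval is -0.08 ± 2.326 × 0.73 = [-1.7782, 1.6182].
Exponentiate: [e^-1.7782, e^1.6182] = [0.169, 5.044].

[0.169, 5.044]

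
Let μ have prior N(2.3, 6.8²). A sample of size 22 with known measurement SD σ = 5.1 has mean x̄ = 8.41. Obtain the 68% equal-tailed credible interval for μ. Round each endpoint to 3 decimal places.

Posterior precision = 1/6.8² + 22/5.1² = 0.0216 + 0.8458 = 0.8675, so posterior SD = 1.0737.
Posterior mean = (2.3/6.8² + 22·8.41/5.1²) / 0.8675 = 8.2577.
Interval: 8.2577 ± 0.994 × 1.0737 → [7.190, 9.325].

[7.190, 9.325]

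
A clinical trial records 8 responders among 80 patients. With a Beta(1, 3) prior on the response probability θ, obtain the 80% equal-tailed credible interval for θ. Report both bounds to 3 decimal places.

Posterior: Beta(1+8, 3+72) = Beta(9, 75).
Equal-tailed 80% interval: the 0.1 and 0.9 quantiles of Beta(9, 75).
Posterior mean ≈ 0.107, SD ≈ 0.034; a Normal approximation gives roughly [0.064, 0.150].
Exact: F⁻¹(0.1) = 0.067; F⁻¹(0.9) = 0.152.

[0.067, 0.152]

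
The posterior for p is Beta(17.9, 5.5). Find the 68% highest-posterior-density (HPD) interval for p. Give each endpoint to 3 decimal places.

[0.697, 0.866]

The posterior is unimodal and skewed, so the HPD interval has equal density at both endpoints and is the shortest 68% interval.
Solving f(0.697) = f(0.866) with F(0.866) − F(0.697) = 0.68 gives [0.697, 0.866].
For comparison, the equal-tailed interval is [0.679, 0.851]; the HPD is narrower and shifted toward the mode.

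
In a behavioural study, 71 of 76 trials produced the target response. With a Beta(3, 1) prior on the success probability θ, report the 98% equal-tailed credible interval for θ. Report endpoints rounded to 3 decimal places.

Posterior: Beta(3+71, 1+5) = Beta(74, 6).
Equal-tailed 98% interval: the 0.01 and 0.99 quantiles of Beta(74, 6).
Posterior mean ≈ 0.925, SD ≈ 0.029; a Normal approximation gives roughly [0.857, 0.993].
Exact: F⁻¹(0.01) = 0.842; F⁻¹(0.99) = 0.977.

[0.842, 0.977]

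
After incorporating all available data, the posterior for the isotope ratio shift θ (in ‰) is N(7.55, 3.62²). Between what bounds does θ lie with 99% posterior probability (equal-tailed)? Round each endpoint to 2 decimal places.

The posterior is symmetric, so the 99% equal-tailed interval is θ = 7.55 ± z·3.62 with z = 2.576.
Half-width: 2.576 × 3.62 = 9.32.
7.55 − 9.32 = -1.77; 7.55 + 9.32 = 16.87.

[-1.77, 16.87]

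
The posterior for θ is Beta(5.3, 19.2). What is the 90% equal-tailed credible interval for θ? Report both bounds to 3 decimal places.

Posterior: Beta(5.3, 19.2).
Equal-tailed 90% interval: the 0.05 and 0.95 quantiles of Beta(5.3, 19.2).
Posterior mean ≈ 0.216, SD ≈ 0.082; a Normal approximation gives roughly [0.082, 0.350].
Exact: F⁻¹(0.05) = 0.097; F⁻¹(0.95) = 0.363.

[0.097, 0.363]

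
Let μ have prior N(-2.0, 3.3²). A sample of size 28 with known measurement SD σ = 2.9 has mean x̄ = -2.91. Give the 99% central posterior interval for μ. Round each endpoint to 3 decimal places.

[-4.278, -1.493]

Posterior precision = 1/3.3² + 28/2.9² = 0.0918 + 3.3294 = 3.4212, so posterior SD = 0.5406.
Posterior mean = (-2.0/3.3² + 28·-2.91/2.9²) / 3.4212 = -2.8856.
Interval: -2.8856 ± 2.576 × 0.5406 → [-4.278, -1.493].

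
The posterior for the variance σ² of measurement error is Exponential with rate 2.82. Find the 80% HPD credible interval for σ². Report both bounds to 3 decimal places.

[0.000, 0.571]

The exponential density is strictly decreasing on [0, ∞), so the HPD interval is anchored at 0: [0, q] with P(σ² ≤ q) = 0.80.
q = −ln(1 − 0.80) / 2.82 = 1.6094 / 2.82 = 0.571.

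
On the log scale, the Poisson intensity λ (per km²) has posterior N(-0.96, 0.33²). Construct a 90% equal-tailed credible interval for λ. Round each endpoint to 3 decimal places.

[0.223, 0.659]

On the log scale the 90% interval is -0.96 ± 1.645 × 0.33 = [-1.5028, -0.4172].
Exponentiate: [e^-1.5028, e^-0.4172] = [0.223, 0.659].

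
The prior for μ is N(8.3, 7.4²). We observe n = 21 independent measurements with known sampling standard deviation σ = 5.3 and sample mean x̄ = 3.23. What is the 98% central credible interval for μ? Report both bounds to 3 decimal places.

Posterior precision = 1/7.4² + 21/5.3² = 0.0183 + 0.7476 = 0.7659, so posterior SD = 1.1427.
Posterior mean = (8.3/7.4² + 21·3.23/5.3²) / 0.7659 = 3.3509.
Interval: 3.3509 ± 2.326 × 1.1427 → [0.693, 6.009].

[0.693, 6.009]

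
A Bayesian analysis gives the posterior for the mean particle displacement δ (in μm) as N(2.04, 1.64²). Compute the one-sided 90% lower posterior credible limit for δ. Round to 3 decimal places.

Need L with P(δ ≥ L) = 0.90: L = 2.04 − z_{0.1}·1.64.
z = 1.282; L = 2.04 − 1.282 × 1.64 = -0.062.

-0.062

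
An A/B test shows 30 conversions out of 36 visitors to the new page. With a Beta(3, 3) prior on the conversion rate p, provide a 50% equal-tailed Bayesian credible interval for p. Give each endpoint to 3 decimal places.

[0.746, 0.831]

Posterior: Beta(3+30, 3+6) = Beta(33, 9).
Equal-tailed 50% interval: the 0.25 and 0.75 quantiles of Beta(33, 9).
Posterior mean ≈ 0.786, SD ≈ 0.063; a Normal approximation gives roughly [0.744, 0.828].
Exact: F⁻¹(0.25) = 0.746; F⁻¹(0.75) = 0.831.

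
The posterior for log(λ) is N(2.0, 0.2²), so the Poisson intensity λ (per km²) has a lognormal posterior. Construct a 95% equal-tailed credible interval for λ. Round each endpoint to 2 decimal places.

On the log scale the 95% interval is 2.0 ± 1.960 × 0.2 = [1.6080, 2.3920].
Exponentiate: [e^1.6080, e^2.3920] = [4.99, 10.94].

[4.99, 10.94]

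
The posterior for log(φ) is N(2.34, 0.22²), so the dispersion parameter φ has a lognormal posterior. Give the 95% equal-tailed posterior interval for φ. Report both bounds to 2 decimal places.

On the log scale the 95% interval is 2.34 ± 1.960 × 0.22 = [1.9088, 2.7712].
Exponentiate: [e^1.9088, e^2.7712] = [6.75, 15.98].

[6.75, 15.98]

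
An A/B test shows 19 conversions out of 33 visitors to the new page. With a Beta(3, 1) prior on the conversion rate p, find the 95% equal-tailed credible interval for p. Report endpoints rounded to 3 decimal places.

Posterior: Beta(3+19, 1+14) = Beta(22, 15).
Equal-tailed 95% interval: the 0.025 and 0.975 quantiles of Beta(22, 15).
Posterior mean ≈ 0.595, SD ≈ 0.080; a Normal approximation gives roughly [0.438, 0.751].
Exact: F⁻¹(0.025) = 0.435; F⁻¹(0.975) = 0.745.

[0.435, 0.745]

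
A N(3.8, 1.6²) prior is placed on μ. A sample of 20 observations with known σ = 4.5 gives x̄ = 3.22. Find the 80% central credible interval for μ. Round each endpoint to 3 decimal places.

Posterior precision = 1/1.6² + 20/4.5² = 0.3906 + 0.9877 = 1.3783, so posterior SD = 0.8518.
Posterior mean = (3.8/1.6² + 20·3.22/4.5²) / 1.3783 = 3.3844.
Interval: 3.3844 ± 1.282 × 0.8518 → [2.293, 4.476].

[2.293, 4.476]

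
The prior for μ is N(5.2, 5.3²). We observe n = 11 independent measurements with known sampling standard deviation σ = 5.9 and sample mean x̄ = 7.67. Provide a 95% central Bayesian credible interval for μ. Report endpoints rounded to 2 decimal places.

Posterior precision = 1/5.3² + 11/5.9² = 0.0356 + 0.3160 = 0.3516, so posterior SD = 1.6865.
Posterior mean = (5.2/5.3² + 11·7.67/5.9²) / 0.3516 = 7.4199.
Interval: 7.4199 ± 1.960 × 1.6865 → [4.11, 10.73].

[4.11, 10.73]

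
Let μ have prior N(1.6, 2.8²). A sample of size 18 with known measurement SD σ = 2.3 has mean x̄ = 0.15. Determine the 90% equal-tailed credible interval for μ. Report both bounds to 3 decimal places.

Posterior precision = 1/2.8² + 18/2.3² = 0.1276 + 3.4026 = 3.5302, so posterior SD = 0.5322.
Posterior mean = (1.6/2.8² + 18·0.15/2.3²) / 3.5302 = 0.2024.
Interval: 0.2024 ± 1.645 × 0.5322 → [-0.673, 1.078].

[-0.673, 1.078]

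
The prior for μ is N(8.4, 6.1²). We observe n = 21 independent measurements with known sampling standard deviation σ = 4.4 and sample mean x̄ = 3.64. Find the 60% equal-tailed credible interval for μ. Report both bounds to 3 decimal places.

[2.957, 4.553]

Posterior precision = 1/6.1² + 21/4.4² = 0.0269 + 1.0847 = 1.1116, so posterior SD = 0.9485.
Posterior mean = (8.4/6.1² + 21·3.64/4.4²) / 1.1116 = 3.7551.
Interval: 3.7551 ± 0.842 × 0.9485 → [2.957, 4.553].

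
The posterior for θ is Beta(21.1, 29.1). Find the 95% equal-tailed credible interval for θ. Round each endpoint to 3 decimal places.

Posterior: Beta(21.1, 29.1).
Equal-tailed 95% interval: the 0.025 and 0.975 quantiles of Beta(21.1, 29.1).
Posterior mean ≈ 0.420, SD ≈ 0.069; a Normal approximation gives roughly [0.285, 0.556].
Exact: F⁻¹(0.025) = 0.289; F⁻¹(0.975) = 0.558.

[0.289, 0.558]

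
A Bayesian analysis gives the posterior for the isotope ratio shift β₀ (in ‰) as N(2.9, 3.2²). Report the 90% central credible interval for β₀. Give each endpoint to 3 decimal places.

The posterior is symmetric, so the 90% equal-tailed interval is β₀ = 2.9 ± z·3.2 with z = 1.645.
Half-width: 1.645 × 3.2 = 5.264.
2.9 − 5.264 = -2.364; 2.9 + 5.264 = 8.164.

[-2.364, 8.164]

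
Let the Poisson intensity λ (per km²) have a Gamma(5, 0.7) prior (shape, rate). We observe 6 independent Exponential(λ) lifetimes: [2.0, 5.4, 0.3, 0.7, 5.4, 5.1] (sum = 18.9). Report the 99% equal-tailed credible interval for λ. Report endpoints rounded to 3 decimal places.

[0.220, 1.092]

Posterior: Gamma(5+6, 0.7+18.9) = Gamma(11, 19.6) (shape, rate).
Equal-tailed 99% interval: Gamma(11, 19.6) quantiles at 0.005 and 0.995.
Posterior mean ≈ 0.561, SD ≈ 0.169; a Normal approximation gives roughly [0.125, 0.997].
Exact: lower = 0.220; upper = 1.092.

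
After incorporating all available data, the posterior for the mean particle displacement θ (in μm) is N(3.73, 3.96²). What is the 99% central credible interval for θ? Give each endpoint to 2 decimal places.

The posterior is symmetric, so the 99% equal-tailed interval is θ = 3.73 ± z·3.96 with z = 2.576.
Half-width: 2.576 × 3.96 = 10.20.
3.73 − 10.20 = -6.47; 3.73 + 10.20 = 13.93.

[-6.47, 13.93]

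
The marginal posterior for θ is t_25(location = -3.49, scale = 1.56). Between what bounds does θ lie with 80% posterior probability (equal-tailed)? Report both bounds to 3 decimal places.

[-5.543, -1.437]

The t_25 distribution is symmetric; the 80% interval is -3.49 ± t·1.56 with t_{0.9,25} = 1.316.
Half-width: 1.316 × 1.56 = 2.053.
-3.49 − 2.053 = -5.543; -3.49 + 2.053 = -1.437.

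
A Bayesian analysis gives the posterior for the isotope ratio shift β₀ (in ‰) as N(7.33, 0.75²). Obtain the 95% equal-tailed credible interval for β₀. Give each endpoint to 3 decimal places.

The posterior is symmetric, so the 95% equal-tailed interval is β₀ = 7.33 ± z·0.75 with z = 1.960.
Half-width: 1.960 × 0.75 = 1.470.
7.33 − 1.470 = 5.860; 7.33 + 1.470 = 8.800.

[5.860, 8.800]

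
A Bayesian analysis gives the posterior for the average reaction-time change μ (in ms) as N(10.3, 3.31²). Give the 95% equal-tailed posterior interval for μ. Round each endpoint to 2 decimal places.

The posterior is symmetric, so the 95% equal-tailed interval is μ = 10.3 ± z·3.31 with z = 1.960.
Half-width: 1.960 × 3.31 = 6.49.
10.3 − 6.49 = 3.81; 10.3 + 6.49 = 16.79.

[3.81, 16.79]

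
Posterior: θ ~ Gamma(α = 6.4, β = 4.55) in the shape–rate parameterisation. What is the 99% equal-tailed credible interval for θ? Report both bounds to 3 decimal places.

[0.381, 3.244]

Posterior: Gamma(shape 6.4, rate 4.55).
Equal-tailed 99% interval: Gamma(6.4, 4.55) quantiles at 0.005 and 0.995.
Posterior mean ≈ 1.407, SD ≈ 0.556; a Normal approximation gives roughly [-0.026, 2.839].
Exact: lower = 0.381; upper = 3.244.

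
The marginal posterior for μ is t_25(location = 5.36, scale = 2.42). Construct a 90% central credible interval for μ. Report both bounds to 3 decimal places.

The t_25 distribution is symmetric; the 90% interval is 5.36 ± t·2.42 with t_{0.95,25} = 1.708.
Half-width: 1.708 × 2.42 = 4.134.
5.36 − 4.134 = 1.226; 5.36 + 4.134 = 9.494.

[1.226, 9.494]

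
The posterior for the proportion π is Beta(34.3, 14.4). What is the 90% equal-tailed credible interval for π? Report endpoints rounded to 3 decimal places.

Posterior: Beta(34.3, 14.4).
Equal-tailed 90% interval: the 0.05 and 0.95 quantiles of Beta(34.3, 14.4).
Posterior mean ≈ 0.704, SD ≈ 0.065; a Normal approximation gives roughly [0.598, 0.811].
Exact: F⁻¹(0.05) = 0.593; F⁻¹(0.95) = 0.806.

[0.593, 0.806]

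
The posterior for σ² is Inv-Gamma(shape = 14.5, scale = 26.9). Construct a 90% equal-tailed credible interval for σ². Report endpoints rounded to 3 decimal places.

[1.264, 3.038]

Inverse-Gamma(14.5, 26.9) quantiles: F⁻¹(0.05) and F⁻¹(0.95).
Equivalently, 1/σ² ~ Gamma(14.5, rate = 26.9); invert its 0.95 and 0.05 quantiles.
Posterior mean ≈ 1.993, SD ≈ 0.564; a Normal approximation gives roughly [1.066, 2.920].
Exact: lower = 1.264; upper = 3.038.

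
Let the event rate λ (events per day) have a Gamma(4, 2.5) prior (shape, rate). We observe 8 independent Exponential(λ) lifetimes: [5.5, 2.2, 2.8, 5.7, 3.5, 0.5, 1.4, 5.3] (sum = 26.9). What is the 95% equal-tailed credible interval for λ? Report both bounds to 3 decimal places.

[0.211, 0.669]

Posterior: Gamma(4+8, 2.5+26.9) = Gamma(12, 29.4) (shape, rate).
Equal-tailed 95% interval: Gamma(12, 29.4) quantiles at 0.025 and 0.975.
Posterior mean ≈ 0.408, SD ≈ 0.118; a Normal approximation gives roughly [0.177, 0.639].
Exact: lower = 0.211; upper = 0.669.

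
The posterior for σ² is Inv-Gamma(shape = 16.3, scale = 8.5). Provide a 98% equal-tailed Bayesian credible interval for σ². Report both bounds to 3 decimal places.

Inverse-Gamma(16.3, 8.5) quantiles: F⁻¹(0.01) and F⁻¹(0.99).
Equivalently, 1/σ² ~ Gamma(16.3, rate = 8.5); invert its 0.99 and 0.01 quantiles.
Posterior mean ≈ 0.556, SD ≈ 0.147; a Normal approximation gives roughly [0.214, 0.897].
Exact: lower = 0.313; upper = 1.013.

[0.313, 1.013]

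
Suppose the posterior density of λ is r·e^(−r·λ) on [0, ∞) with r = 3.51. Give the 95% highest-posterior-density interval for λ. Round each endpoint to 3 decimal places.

The exponential density is strictly decreasing on [0, ∞), so the HPD interval is anchored at 0: [0, q] with P(λ ≤ q) = 0.95.
q = −ln(1 − 0.95) / 3.51 = 2.9957 / 3.51 = 0.853.

[0.000, 0.853]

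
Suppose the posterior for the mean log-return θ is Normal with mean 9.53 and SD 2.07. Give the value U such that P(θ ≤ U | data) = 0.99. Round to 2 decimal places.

Need U with P(θ ≤ U) = 0.99: U = 9.53 + z_{0.01}·2.07.
z = 2.326; U = 9.53 + 2.326 × 2.07 = 14.35.

14.35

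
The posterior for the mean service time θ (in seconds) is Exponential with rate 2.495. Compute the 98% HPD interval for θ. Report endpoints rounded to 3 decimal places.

The exponential density is strictly decreasing on [0, ∞), so the HPD interval is anchored at 0: [0, q] with P(θ ≤ q) = 0.98.
q = −ln(1 − 0.98) / 2.495 = 3.9120 / 2.495 = 1.568.

[0.000, 1.568]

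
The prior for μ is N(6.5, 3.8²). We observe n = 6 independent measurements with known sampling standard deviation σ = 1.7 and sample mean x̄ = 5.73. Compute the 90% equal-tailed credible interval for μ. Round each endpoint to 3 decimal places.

[4.632, 6.878]

Posterior precision = 1/3.8² + 6/1.7² = 0.0693 + 2.0761 = 2.1454, so posterior SD = 0.6827.
Posterior mean = (6.5/3.8² + 6·5.73/1.7²) / 2.1454 = 5.7549.
Interval: 5.7549 ± 1.645 × 0.6827 → [4.632, 6.878].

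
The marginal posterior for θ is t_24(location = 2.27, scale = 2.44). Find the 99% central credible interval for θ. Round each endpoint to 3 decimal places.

The t_24 distribution is symmetric; the 99% interval is 2.27 ± t·2.44 with t_{0.995,24} = 2.797.
Half-width: 2.797 × 2.44 = 6.825.
2.27 − 6.825 = -4.555; 2.27 + 6.825 = 9.095.

[-4.555, 9.095]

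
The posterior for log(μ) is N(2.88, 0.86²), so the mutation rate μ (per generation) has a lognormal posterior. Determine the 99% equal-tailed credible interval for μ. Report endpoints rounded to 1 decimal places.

On the log scale the 99% interval is 2.88 ± 2.576 × 0.86 = [0.6648, 5.0952].
Exponentiate: [e^0.6648, e^5.0952] = [1.9, 163.2].

[1.9, 163.2]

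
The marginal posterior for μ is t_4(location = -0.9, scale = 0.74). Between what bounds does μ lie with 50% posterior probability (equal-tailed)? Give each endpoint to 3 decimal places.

The t_4 distribution is symmetric; the 50% interval is -0.9 ± t·0.74 with t_{0.75,4} = 0.741.
Half-width: 0.741 × 0.74 = 0.548.
-0.9 − 0.548 = -1.448; -0.9 + 0.548 = -0.352.

[-1.448, -0.352]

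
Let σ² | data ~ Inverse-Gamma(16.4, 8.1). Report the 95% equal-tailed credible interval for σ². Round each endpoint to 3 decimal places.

[0.321, 0.857]

Inverse-Gamma(16.4, 8.1) quantiles: F⁻¹(0.025) and F⁻¹(0.975).
Equivalently, 1/σ² ~ Gamma(16.4, rate = 8.1); invert its 0.975 and 0.025 quantiles.
Posterior mean ≈ 0.526, SD ≈ 0.139; a Normal approximation gives roughly [0.254, 0.798].
Exact: lower = 0.321; upper = 0.857.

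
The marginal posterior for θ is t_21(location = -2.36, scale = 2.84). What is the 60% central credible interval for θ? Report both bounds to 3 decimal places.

The t_21 distribution is symmetric; the 60% interval is -2.36 ± t·2.84 with t_{0.8,21} = 0.859.
Half-width: 0.859 × 2.84 = 2.440.
-2.36 − 2.440 = -4.800; -2.36 + 2.440 = 0.080.

[-4.800, 0.080]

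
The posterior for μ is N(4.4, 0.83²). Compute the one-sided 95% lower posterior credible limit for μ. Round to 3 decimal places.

3.035

Need L with P(μ ≥ L) = 0.95: L = 4.4 − z_{0.05}·0.83.
z = 1.645; L = 4.4 − 1.645 × 0.83 = 3.035.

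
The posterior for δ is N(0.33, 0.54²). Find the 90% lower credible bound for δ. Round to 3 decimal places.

-0.362

Need L with P(δ ≥ L) = 0.90: L = 0.33 − z_{0.1}·0.54.
z = 1.282; L = 0.33 − 1.282 × 0.54 = -0.362.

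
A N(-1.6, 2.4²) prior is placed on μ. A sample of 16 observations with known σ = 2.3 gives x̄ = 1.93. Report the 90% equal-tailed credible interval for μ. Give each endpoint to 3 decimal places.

Posterior precision = 1/2.4² + 16/2.3² = 0.1736 + 3.0246 = 3.1982, so posterior SD = 0.5592.
Posterior mean = (-1.6/2.4² + 16·1.93/2.3²) / 3.1982 = 1.7384.
Interval: 1.7384 ± 1.645 × 0.5592 → [0.819, 2.658].

[0.819, 2.658]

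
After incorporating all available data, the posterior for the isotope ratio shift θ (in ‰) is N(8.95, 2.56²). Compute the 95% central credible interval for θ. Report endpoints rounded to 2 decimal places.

The posterior is symmetric, so the 95% equal-tailed interval is θ = 8.95 ± z·2.56 with z = 1.960.
Half-width: 1.960 × 2.56 = 5.02.
8.95 − 5.02 = 3.93; 8.95 + 5.02 = 13.97.

[3.93, 13.97]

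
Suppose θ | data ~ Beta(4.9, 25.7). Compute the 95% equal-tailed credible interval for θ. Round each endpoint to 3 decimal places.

[0.055, 0.307]

Posterior: Beta(4.9, 25.7).
Equal-tailed 95% interval: the 0.025 and 0.975 quantiles of Beta(4.9, 25.7).
Posterior mean ≈ 0.160, SD ≈ 0.065; a Normal approximation gives roughly [0.032, 0.288].
Exact: F⁻¹(0.025) = 0.055; F⁻¹(0.975) = 0.307.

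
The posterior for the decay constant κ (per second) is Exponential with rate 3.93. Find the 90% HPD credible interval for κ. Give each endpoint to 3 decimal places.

The exponential density is strictly decreasing on [0, ∞), so the HPD interval is anchored at 0: [0, q] with P(κ ≤ q) = 0.90.
q = −ln(1 − 0.90) / 3.93 = 2.3026 / 3.93 = 0.586.

[0.000, 0.586]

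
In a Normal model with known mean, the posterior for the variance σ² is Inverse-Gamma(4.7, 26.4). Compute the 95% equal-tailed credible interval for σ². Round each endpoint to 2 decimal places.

Inverse-Gamma(4.7, 26.4) quantiles: F⁻¹(0.025) and F⁻¹(0.975).
Equivalently, 1/σ² ~ Gamma(4.7, rate = 26.4); invert its 0.975 and 0.025 quantiles.
Posterior mean ≈ 7.14, SD ≈ 4.34; a Normal approximation gives roughly [-1.38, 15.65].
Exact: lower = 2.69; upper = 18.11.

[2.69, 18.11]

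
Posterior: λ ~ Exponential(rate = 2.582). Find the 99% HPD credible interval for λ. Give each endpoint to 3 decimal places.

The exponential density is strictly decreasing on [0, ∞), so the HPD interval is anchored at 0: [0, q] with P(λ ≤ q) = 0.99.
q = −ln(1 − 0.99) / 2.582 = 4.6052 / 2.582 = 1.784.

[0.000, 1.784]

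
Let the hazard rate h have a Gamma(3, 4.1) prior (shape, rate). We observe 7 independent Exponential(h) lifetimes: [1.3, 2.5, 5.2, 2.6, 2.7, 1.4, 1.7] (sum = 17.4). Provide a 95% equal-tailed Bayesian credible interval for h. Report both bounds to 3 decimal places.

Posterior: Gamma(3+7, 4.1+17.4) = Gamma(10, 21.5) (shape, rate).
Equal-tailed 95% interval: Gamma(10, 21.5) quantiles at 0.025 and 0.975.
Posterior mean ≈ 0.465, SD ≈ 0.147; a Normal approximation gives roughly [0.177, 0.753].
Exact: lower = 0.223; upper = 0.795.

[0.223, 0.795]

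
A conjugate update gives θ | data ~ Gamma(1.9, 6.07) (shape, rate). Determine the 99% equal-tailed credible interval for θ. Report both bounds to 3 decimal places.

Posterior: Gamma(shape 1.9, rate 6.07).
Equal-tailed 99% interval: Gamma(1.9, 6.07) quantiles at 0.005 and 0.995.
Posterior mean ≈ 0.313, SD ≈ 0.227; a Normal approximation gives roughly [-0.272, 0.898].
Exact: lower = 0.014; upper = 1.192.

[0.014, 1.192]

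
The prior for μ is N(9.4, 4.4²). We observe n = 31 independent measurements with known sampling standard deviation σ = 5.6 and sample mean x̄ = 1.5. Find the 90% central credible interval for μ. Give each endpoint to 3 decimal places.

[0.280, 3.505]

Posterior precision = 1/4.4² + 31/5.6² = 0.0517 + 0.9885 = 1.0402, so posterior SD = 0.9805.
Posterior mean = (9.4/4.4² + 31·1.5/5.6²) / 1.0402 = 1.8923.
Interval: 1.8923 ± 1.645 × 0.9805 → [0.280, 3.505].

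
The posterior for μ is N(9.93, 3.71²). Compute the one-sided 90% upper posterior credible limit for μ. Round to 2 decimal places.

14.68

Need U with P(μ ≤ U) = 0.90: U = 9.93 + z_{0.1}·3.71.
z = 1.282; U = 9.93 + 1.282 × 3.71 = 14.68.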